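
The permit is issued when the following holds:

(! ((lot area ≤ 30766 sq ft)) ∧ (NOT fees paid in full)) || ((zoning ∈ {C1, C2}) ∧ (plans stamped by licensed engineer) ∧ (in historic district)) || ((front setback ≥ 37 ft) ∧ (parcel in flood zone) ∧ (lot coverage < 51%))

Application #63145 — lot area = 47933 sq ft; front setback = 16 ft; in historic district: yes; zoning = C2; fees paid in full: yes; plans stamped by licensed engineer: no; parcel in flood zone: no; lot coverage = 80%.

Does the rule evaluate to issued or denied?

Atomic conditions:
  lot area ≤ 30766 sq ft: 47933 ≤ 30766 is false
  NOT fees paid in full: yes → false
  zoning ∈ {C1, C2}: C2 is in the set → true
  plans stamped by licensed engineer: no → false
  in historic district: yes → true
  front setback ≥ 37 ft: 16 ≥ 37 is false
  parcel in flood zone: no → false
  lot coverage < 51%: 80 < 51 is false
Combine:
[1.1] NOT false = true
[1] true AND false = false
[2] true AND false AND true = false
[3] false AND false AND false = false
[root] false OR false OR false = false
Overall: false → denied

Denied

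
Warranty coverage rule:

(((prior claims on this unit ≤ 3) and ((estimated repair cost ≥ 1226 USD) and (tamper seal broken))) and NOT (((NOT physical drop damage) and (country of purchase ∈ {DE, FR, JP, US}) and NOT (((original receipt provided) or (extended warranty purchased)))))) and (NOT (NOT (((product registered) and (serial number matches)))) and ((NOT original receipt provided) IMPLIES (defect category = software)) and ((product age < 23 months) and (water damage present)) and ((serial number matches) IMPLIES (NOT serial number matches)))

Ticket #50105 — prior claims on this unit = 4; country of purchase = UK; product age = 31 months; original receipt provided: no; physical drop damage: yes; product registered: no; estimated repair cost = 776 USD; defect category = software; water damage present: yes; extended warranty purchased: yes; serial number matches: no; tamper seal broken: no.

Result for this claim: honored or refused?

Refused

Atomic conditions:
  prior claims on this unit ≤ 3: 4 ≤ 3 is false
  estimated repair cost ≥ 1226 USD: 776 ≥ 1226 is false
  tamper seal broken: no → false
  NOT physical drop damage: yes → false
  country of purchase ∈ {DE, FR, JP, US}: UK is not in the set → false
  original receipt provided: no → false
  extended warranty purchased: yes → true
  product registered: no → false
  serial number matches: no → false
  NOT original receipt provided: no → true
  defect category = software: software == software is true
  product age < 23 months: 31 < 23 is false
  water damage present: yes → true
  NOT serial number matches: no → true
Combine:
[1.1.2] false AND false = false
[1.1] false AND false = false
[1.2.1.3.1] false OR true = true
[1.2.1.3] NOT true = false
[1.2.1] false AND false AND false = false
[1.2] NOT false = true
[1] false AND true = false
[2.1.1.1] false AND false = false
[2.1.1] NOT false = true
[2.1] NOT true = false
[2.2] true → true = true
[2.3] false AND true = false
[2.4] false → true (antecedent false ⇒ implication holds) = true
[2] false AND true AND false AND true = false
[root] false AND false = false
Overall: false → refused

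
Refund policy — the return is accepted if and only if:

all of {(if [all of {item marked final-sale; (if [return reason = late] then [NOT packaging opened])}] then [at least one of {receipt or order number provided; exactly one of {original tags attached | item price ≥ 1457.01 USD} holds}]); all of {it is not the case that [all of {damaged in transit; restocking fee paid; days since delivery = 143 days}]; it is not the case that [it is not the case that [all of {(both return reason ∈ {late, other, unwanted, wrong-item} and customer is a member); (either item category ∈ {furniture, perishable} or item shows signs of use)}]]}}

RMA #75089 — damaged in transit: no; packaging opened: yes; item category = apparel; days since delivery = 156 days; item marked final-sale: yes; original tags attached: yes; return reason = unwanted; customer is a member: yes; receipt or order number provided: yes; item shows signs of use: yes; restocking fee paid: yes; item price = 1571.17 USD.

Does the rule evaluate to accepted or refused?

Atomic conditions:
  item marked final-sale: yes → true
  return reason = late: unwanted == late is false
  NOT packaging opened: yes → false
  receipt or order number provided: yes → true
  original tags attached: yes → true
  item price ≥ 1457.01 USD: 1571.17 ≥ 1457.01 is true
  damaged in transit: no → false
  restocking fee paid: yes → true
  days since delivery = 143 days: 156 == 143 is false
  return reason ∈ {late, other, unwanted, wrong-item}: unwanted is in the set → true
  customer is a member: yes → true
  item category ∈ {furniture, perishable}: apparel is not in the set → false
  item shows signs of use: yes → true
Combine:
[1.1.2] false → false (antecedent false ⇒ implication holds) = true
[1.1] true AND true = true
[1.2.2] exactly-one(true, true) = false
[1.2] true OR false = true
[1] true → true = true
[2.1.1] false AND true AND false = false
[2.1] NOT false = true
[2.2.1.1.1] true AND true = true
[2.2.1.1.2] false OR true = true
[2.2.1.1] true AND true = true
[2.2.1] NOT true = false
[2.2] NOT false = true
[2] true AND true = true
[root] true AND true = true
Overall: true → accepted

Accepted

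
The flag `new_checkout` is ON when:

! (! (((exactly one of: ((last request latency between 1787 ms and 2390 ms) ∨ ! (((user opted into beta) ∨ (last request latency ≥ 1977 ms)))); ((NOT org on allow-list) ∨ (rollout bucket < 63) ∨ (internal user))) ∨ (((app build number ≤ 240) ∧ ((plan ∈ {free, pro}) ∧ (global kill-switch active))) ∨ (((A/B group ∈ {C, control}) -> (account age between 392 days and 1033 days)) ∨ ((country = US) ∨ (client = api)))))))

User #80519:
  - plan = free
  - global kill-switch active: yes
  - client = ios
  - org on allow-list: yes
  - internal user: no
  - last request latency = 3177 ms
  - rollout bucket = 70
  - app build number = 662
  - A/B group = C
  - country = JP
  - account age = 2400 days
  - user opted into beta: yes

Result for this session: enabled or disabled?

Disabled

Atomic conditions:
  last request latency between 1787 ms and 2390 ms: 3177 in [1787, 2390] is false
  user opted into beta: yes → true
  last request latency ≥ 1977 ms: 3177 ≥ 1977 is true
  NOT org on allow-list: yes → false
  rollout bucket < 63: 70 < 63 is false
  internal user: no → false
  app build number ≤ 240: 662 ≤ 240 is false
  plan ∈ {free, pro}: free is in the set → true
  global kill-switch active: yes → true
  A/B group ∈ {C, control}: C is in the set → true
  account age between 392 days and 1033 days: 2400 in [392, 1033] is false
  country = US: JP == US is false
  client = api: ios == api is false
Combine:
[1.1.1.1.2.1] true OR true = true
[1.1.1.1.2] NOT true = false
[1.1.1.1] false OR false = false
[1.1.1.2] false OR false OR false = false
[1.1.1] exactly-one(false, false) = false
[1.1.2.1.2] true AND true = true
[1.1.2.1] false AND true = false
[1.1.2.2.1] true → false = false
[1.1.2.2.2] false OR false = false
[1.1.2.2] false OR false = false
[1.1.2] false OR false = false
[1.1] false OR false = false
[1] NOT false = true
[root] NOT true = false
Overall: false → disabled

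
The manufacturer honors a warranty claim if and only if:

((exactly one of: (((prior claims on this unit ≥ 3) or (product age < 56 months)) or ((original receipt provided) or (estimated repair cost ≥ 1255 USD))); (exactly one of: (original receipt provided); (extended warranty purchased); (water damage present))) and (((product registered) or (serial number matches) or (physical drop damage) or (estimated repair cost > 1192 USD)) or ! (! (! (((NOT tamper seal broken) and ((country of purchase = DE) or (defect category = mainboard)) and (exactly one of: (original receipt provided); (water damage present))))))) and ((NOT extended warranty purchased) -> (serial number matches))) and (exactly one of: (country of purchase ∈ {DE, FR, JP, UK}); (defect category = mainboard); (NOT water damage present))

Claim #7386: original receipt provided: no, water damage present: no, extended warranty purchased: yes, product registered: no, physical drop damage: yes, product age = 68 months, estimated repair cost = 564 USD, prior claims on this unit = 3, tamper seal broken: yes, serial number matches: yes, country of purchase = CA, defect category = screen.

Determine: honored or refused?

Refused

Atomic conditions:
  prior claims on this unit ≥ 3: 3 ≥ 3 is true
  product age < 56 months: 68 < 56 is false
  original receipt provided: no → false
  estimated repair cost ≥ 1255 USD: 564 ≥ 1255 is false
  extended warranty purchased: yes → true
  water damage present: no → false
  product registered: no → false
  serial number matches: yes → true
  physical drop damage: yes → true
  estimated repair cost > 1192 USD: 564 > 1192 is false
  NOT tamper seal broken: yes → false
  country of purchase = DE: CA == DE is false
  defect category = mainboard: screen == mainboard is false
  NOT extended warranty purchased: yes → false
  country of purchase ∈ {DE, FR, JP, UK}: CA is not in the set → false
  NOT water damage present: no → true
Combine:
[1.1.1.1] true OR false = true
[1.1.1.2] false OR false = false
[1.1.1] true OR false = true
[1.1.2] exactly-one(false, true, false) = true
[1.1] exactly-one(true, true) = false
[1.2.1] false OR true OR true OR false = true
[1.2.2.1.1.1.2] false OR false = false
[1.2.2.1.1.1.3] exactly-one(false, false) = false
[1.2.2.1.1.1] false AND false AND false = false
[1.2.2.1.1] NOT false = true
[1.2.2.1] NOT true = false
[1.2.2] NOT false = true
[1.2] true OR true = true
[1.3] false → true (antecedent false ⇒ implication holds) = true
[1] false AND true AND true = false
[2] exactly-one(false, false, true) = true
[root] false AND true = false
Overall: false → refused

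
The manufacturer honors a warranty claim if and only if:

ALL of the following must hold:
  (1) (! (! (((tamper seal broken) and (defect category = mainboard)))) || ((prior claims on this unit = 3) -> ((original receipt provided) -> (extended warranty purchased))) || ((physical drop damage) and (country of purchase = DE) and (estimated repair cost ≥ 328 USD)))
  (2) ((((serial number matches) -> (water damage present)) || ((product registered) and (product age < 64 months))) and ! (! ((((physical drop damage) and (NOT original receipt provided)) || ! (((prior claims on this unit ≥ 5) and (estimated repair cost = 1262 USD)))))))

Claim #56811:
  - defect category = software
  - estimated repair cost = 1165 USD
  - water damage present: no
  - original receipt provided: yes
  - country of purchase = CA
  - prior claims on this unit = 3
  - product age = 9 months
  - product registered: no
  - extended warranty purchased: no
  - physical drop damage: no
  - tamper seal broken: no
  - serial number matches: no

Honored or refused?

Refused

Atomic conditions:
  tamper seal broken: no → false
  defect category = mainboard: software == mainboard is false
  prior claims on this unit = 3: 3 == 3 is true
  original receipt provided: yes → true
  extended warranty purchased: no → false
  physical drop damage: no → false
  country of purchase = DE: CA == DE is false
  estimated repair cost ≥ 328 USD: 1165 ≥ 328 is true
  serial number matches: no → false
  water damage present: no → false
  product registered: no → false
  product age < 64 months: 9 < 64 is true
  NOT original receipt provided: yes → false
  prior claims on this unit ≥ 5: 3 ≥ 5 is false
  estimated repair cost = 1262 USD: 1165 == 1262 is false
Combine:
[1.1.1.1] false AND false = false
[1.1.1] NOT false = true
[1.1] NOT true = false
[1.2.2] true → false = false
[1.2] true → false = false
[1.3] false AND false AND true = false
[1] false OR false OR false = false
[2.1.1] false → false (antecedent false ⇒ implication holds) = true
[2.1.2] false AND true = false
[2.1] true OR false = true
[2.2.1.1.1] false AND false = false
[2.2.1.1.2.1] false AND false = false
[2.2.1.1.2] NOT false = true
[2.2.1.1] false OR true = true
[2.2.1] NOT true = false
[2.2] NOT false = true
[2] true AND true = true
[root] false AND true = false
Overall: false → refused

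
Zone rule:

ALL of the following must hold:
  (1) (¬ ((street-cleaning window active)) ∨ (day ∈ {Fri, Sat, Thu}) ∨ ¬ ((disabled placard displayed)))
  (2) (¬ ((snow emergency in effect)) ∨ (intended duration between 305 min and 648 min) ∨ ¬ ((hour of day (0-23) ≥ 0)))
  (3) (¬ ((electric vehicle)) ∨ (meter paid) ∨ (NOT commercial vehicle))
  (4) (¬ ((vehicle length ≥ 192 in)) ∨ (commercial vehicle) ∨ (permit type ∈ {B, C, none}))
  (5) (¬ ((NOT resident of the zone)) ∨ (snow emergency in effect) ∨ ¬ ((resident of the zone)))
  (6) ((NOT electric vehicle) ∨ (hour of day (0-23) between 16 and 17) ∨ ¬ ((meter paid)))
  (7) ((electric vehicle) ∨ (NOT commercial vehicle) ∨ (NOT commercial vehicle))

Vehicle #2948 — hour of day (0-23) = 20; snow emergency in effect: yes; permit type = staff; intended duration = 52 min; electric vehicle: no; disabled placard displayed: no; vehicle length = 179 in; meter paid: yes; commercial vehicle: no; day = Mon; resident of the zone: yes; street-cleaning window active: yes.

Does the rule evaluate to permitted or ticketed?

Atomic conditions:
  street-cleaning window active: yes → true
  day ∈ {Fri, Sat, Thu}: Mon is not in the set → false
  disabled placard displayed: no → false
  snow emergency in effect: yes → true
  intended duration between 305 min and 648 min: 52 in [305, 648] is false
  hour of day (0-23) ≥ 0: 20 ≥ 0 is true
  electric vehicle: no → false
  meter paid: yes → true
  NOT commercial vehicle: no → true
  vehicle length ≥ 192 in: 179 ≥ 192 is false
  commercial vehicle: no → false
  permit type ∈ {B, C, none}: staff is not in the set → false
  NOT resident of the zone: yes → false
  resident of the zone: yes → true
  NOT electric vehicle: no → true
  hour of day (0-23) between 16 and 17: 20 in [16, 17] is false
Combine:
[1.1] NOT true = false
[1.3] NOT false = true
[1] false OR false OR true = true
[2.1] NOT true = false
[2.3] NOT true = false
[2] false OR false OR false = false
[3.1] NOT false = true
[3] true OR true OR true = true
[4.1] NOT false = true
[4] true OR false OR false = true
[5.1] NOT false = true
[5.3] NOT true = false
[5] true OR true OR false = true
[6.3] NOT true = false
[6] true OR false OR false = true
[7] false OR true OR true = true
[root] true AND false AND true AND true AND true AND true AND true = false
Overall: false → ticketed

Ticketed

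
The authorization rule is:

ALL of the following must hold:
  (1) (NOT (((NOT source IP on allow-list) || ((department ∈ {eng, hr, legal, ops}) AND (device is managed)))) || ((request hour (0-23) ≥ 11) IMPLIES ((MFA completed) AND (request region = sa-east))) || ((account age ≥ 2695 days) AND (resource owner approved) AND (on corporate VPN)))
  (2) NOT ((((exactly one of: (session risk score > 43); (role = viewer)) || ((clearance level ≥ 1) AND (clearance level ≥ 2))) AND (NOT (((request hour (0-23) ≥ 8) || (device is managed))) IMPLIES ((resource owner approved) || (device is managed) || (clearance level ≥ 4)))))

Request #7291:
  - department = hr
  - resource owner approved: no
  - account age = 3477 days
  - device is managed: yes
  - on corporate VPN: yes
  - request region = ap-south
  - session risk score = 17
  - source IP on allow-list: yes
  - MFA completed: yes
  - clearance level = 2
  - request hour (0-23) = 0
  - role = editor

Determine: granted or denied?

Atomic conditions:
  NOT source IP on allow-list: yes → false
  department ∈ {eng, hr, legal, ops}: hr is in the set → true
  device is managed: yes → true
  request hour (0-23) ≥ 11: 0 ≥ 11 is false
  MFA completed: yes → true
  request region = sa-east: ap-south == sa-east is false
  account age ≥ 2695 days: 3477 ≥ 2695 is true
  resource owner approved: no → false
  on corporate VPN: yes → true
  session risk score > 43: 17 > 43 is false
  role = viewer: editor == viewer is false
  clearance level ≥ 1: 2 ≥ 1 is true
  clearance level ≥ 2: 2 ≥ 2 is true
  request hour (0-23) ≥ 8: 0 ≥ 8 is false
  clearance level ≥ 4: 2 ≥ 4 is false
Combine:
[1.1.1.2] true AND true = true
[1.1.1] false OR true = true
[1.1] NOT true = false
[1.2.2] true AND false = false
[1.2] false → false (antecedent false ⇒ implication holds) = true
[1.3] true AND false AND true = false
[1] false OR true OR false = true
[2.1.1.1] exactly-one(false, false) = false
[2.1.1.2] true AND true = true
[2.1.1] false OR true = true
[2.1.2.1.1] false OR true = true
[2.1.2.1] NOT true = false
[2.1.2.2] false OR true OR false = true
[2.1.2] false → true (antecedent false ⇒ implication holds) = true
[2.1] true AND true = true
[2] NOT true = false
[root] true AND false = false
Overall: false → denied

Denied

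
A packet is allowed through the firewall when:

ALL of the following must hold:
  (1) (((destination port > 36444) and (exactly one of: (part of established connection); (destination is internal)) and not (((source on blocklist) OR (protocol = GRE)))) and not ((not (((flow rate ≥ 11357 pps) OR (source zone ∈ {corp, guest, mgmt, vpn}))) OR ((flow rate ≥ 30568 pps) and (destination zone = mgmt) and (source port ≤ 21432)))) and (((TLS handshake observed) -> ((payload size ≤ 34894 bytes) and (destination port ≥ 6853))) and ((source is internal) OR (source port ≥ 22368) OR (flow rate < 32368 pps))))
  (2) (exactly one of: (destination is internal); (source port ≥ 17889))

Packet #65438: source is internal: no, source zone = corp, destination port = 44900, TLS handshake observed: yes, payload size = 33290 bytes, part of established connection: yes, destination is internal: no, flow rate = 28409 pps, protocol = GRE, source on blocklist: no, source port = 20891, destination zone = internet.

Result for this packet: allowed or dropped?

Dropped

Atomic conditions:
  destination port > 36444: 44900 > 36444 is true
  part of established connection: yes → true
  destination is internal: no → false
  source on blocklist: no → false
  protocol = GRE: GRE == GRE is true
  flow rate ≥ 11357 pps: 28409 ≥ 11357 is true
  source zone ∈ {corp, guest, mgmt, vpn}: corp is in the set → true
  flow rate ≥ 30568 pps: 28409 ≥ 30568 is false
  destination zone = mgmt: internet == mgmt is false
  source port ≤ 21432: 20891 ≤ 21432 is true
  TLS handshake observed: yes → true
  payload size ≤ 34894 bytes: 33290 ≤ 34894 is true
  destination port ≥ 6853: 44900 ≥ 6853 is true
  source is internal: no → false
  source port ≥ 22368: 20891 ≥ 22368 is false
  flow rate < 32368 pps: 28409 < 32368 is true
  source port ≥ 17889: 20891 ≥ 17889 is true
Combine:
[1.1.2] exactly-one(true, false) = true
[1.1.3.1] false OR true = true
[1.1.3] NOT true = false
[1.1] true AND true AND false = false
[1.2.1.1.1] true OR true = true
[1.2.1.1] NOT true = false
[1.2.1.2] false AND false AND true = false
[1.2.1] false OR false = false
[1.2] NOT false = true
[1.3.1.2] true AND true = true
[1.3.1] true → true = true
[1.3.2] false OR false OR true = true
[1.3] true AND true = true
[1] false AND true AND true = false
[2] exactly-one(false, true) = true
[root] false AND true = false
Overall: false → dropped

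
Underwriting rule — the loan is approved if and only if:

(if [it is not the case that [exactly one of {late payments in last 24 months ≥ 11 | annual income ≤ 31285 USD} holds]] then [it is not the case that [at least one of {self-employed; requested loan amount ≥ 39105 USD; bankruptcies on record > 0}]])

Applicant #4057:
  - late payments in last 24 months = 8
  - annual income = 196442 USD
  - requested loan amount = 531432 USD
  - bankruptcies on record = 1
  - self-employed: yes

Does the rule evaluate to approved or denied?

Denied

Atomic conditions:
  late payments in last 24 months ≥ 11: 8 ≥ 11 is false
  annual income ≤ 31285 USD: 196442 ≤ 31285 is false
  self-employed: yes → true
  requested loan amount ≥ 39105 USD: 531432 ≥ 39105 is true
  bankruptcies on record > 0: 1 > 0 is true
Combine:
[1.1] exactly-one(false, false) = false
[1] NOT false = true
[2.1] true OR true OR true = true
[2] NOT true = false
[root] true → false = false
Overall: false → denied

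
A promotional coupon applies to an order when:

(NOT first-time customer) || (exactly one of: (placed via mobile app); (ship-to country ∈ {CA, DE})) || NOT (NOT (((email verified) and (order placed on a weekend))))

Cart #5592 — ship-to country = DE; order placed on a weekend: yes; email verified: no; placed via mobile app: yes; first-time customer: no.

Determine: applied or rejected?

Atomic conditions:
  NOT first-time customer: no → true
  placed via mobile app: yes → true
  ship-to country ∈ {CA, DE}: DE is in the set → true
  email verified: no → false
  order placed on a weekend: yes → true
Combine:
[2] exactly-one(true, true) = false
[3.1.1] false AND true = false
[3.1] NOT false = true
[3] NOT true = false
[root] true OR false OR false = true
Overall: true → applied

Applied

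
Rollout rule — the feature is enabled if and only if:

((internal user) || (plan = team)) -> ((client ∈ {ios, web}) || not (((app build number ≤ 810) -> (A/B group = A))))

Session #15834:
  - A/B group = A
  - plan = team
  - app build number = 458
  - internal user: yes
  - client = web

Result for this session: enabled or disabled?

Enabled

Atomic conditions:
  internal user: yes → true
  plan = team: team == team is true
  client ∈ {ios, web}: web is in the set → true
  app build number ≤ 810: 458 ≤ 810 is true
  A/B group = A: A == A is true
Combine:
[1] true OR true = true
[2.2.1] true → true = true
[2.2] NOT true = false
[2] true OR false = true
[root] true → true = true
Overall: true → enabled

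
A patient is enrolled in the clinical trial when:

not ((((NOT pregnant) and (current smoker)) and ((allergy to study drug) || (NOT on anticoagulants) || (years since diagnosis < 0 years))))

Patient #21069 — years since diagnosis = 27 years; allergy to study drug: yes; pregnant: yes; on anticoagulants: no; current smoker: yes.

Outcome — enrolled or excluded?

Atomic conditions:
  NOT pregnant: yes → false
  current smoker: yes → true
  allergy to study drug: yes → true
  NOT on anticoagulants: no → true
  years since diagnosis < 0 years: 27 < 0 is false
Combine:
[1.1] false AND true = false
[1.2] true OR true OR false = true
[1] false AND true = false
[root] NOT false = true
Overall: true → enrolled

Enrolled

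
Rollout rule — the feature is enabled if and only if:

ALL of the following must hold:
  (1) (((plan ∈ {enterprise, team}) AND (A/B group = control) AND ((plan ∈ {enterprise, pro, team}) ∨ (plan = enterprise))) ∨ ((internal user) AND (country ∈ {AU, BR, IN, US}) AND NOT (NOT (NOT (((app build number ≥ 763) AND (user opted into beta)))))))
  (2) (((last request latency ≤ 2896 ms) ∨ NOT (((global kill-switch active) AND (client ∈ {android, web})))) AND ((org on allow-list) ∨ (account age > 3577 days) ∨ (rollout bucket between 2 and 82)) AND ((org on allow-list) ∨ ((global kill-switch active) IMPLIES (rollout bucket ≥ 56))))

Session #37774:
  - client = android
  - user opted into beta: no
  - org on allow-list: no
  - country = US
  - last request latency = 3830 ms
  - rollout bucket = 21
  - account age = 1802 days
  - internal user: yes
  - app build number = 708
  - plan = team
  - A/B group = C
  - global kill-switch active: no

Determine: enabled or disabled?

Enabled

Atomic conditions:
  plan ∈ {enterprise, team}: team is in the set → true
  A/B group = control: C == control is false
  plan ∈ {enterprise, pro, team}: team is in the set → true
  plan = enterprise: team == enterprise is false
  internal user: yes → true
  country ∈ {AU, BR, IN, US}: US is in the set → true
  app build number ≥ 763: 708 ≥ 763 is false
  user opted into beta: no → false
  last request latency ≤ 2896 ms: 3830 ≤ 2896 is false
  global kill-switch active: no → false
  client ∈ {android, web}: android is in the set → true
  org on allow-list: no → false
  account age > 3577 days: 1802 > 3577 is false
  rollout bucket between 2 and 82: 21 in [2, 82] is true
  rollout bucket ≥ 56: 21 ≥ 56 is false
Combine:
[1.1.3] true OR false = true
[1.1] true AND false AND true = false
[1.2.3.1.1.1] false AND false = false
[1.2.3.1.1] NOT false = true
[1.2.3.1] NOT true = false
[1.2.3] NOT false = true
[1.2] true AND true AND true = true
[1] false OR true = true
[2.1.2.1] false AND true = false
[2.1.2] NOT false = true
[2.1] false OR true = true
[2.2] false OR false OR true = true
[2.3.2] false → false (antecedent false ⇒ implication holds) = true
[2.3] false OR true = true
[2] true AND true AND true = true
[root] true AND true = true
Overall: true → enabled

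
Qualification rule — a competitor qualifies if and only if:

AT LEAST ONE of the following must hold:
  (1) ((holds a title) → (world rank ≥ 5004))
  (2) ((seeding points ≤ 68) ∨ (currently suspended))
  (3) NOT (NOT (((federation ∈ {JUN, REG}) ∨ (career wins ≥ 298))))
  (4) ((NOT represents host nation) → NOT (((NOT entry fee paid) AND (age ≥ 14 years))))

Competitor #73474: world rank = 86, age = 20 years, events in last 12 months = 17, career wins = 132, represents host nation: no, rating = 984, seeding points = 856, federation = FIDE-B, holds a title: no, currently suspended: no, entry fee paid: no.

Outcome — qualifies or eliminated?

Qualifies

Atomic conditions:
  holds a title: no → false
  world rank ≥ 5004: 86 ≥ 5004 is false
  seeding points ≤ 68: 856 ≤ 68 is false
  currently suspended: no → false
  federation ∈ {JUN, REG}: FIDE-B is not in the set → false
  career wins ≥ 298: 132 ≥ 298 is false
  NOT represents host nation: no → true
  NOT entry fee paid: no → true
  age ≥ 14 years: 20 ≥ 14 is true
Combine:
[1] false → false (antecedent false ⇒ implication holds) = true
[2] false OR false = false
[3.1.1] false OR false = false
[3.1] NOT false = true
[3] NOT true = false
[4.2.1] true AND true = true
[4.2] NOT true = false
[4] true → false = false
[root] true OR false OR false OR false = true
Overall: true → qualifies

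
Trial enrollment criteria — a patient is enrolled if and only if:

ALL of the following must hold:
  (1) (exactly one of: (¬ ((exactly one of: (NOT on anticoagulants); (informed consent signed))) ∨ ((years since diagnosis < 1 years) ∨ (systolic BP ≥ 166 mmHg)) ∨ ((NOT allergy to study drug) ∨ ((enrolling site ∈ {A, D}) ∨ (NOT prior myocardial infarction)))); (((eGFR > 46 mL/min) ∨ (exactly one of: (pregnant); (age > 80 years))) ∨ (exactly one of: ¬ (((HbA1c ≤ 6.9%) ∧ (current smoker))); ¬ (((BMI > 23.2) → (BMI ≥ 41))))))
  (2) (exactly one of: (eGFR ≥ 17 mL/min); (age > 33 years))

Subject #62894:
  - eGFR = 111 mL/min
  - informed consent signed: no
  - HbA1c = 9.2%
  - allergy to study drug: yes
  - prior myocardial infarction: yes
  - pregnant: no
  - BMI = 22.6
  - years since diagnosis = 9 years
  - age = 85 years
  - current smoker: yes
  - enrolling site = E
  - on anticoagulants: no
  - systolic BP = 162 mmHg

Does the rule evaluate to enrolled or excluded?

Atomic conditions:
  NOT on anticoagulants: no → true
  informed consent signed: no → false
  years since diagnosis < 1 years: 9 < 1 is false
  systolic BP ≥ 166 mmHg: 162 ≥ 166 is false
  NOT allergy to study drug: yes → false
  enrolling site ∈ {A, D}: E is not in the set → false
  NOT prior myocardial infarction: yes → false
  eGFR > 46 mL/min: 111 > 46 is true
  pregnant: no → false
  age > 80 years: 85 > 80 is true
  HbA1c ≤ 6.9%: 9.2 ≤ 6.9 is false
  current smoker: yes → true
  BMI > 23.2: 22.6 > 23.2 is false
  BMI ≥ 41: 22.6 ≥ 41 is false
  eGFR ≥ 17 mL/min: 111 ≥ 17 is true
  age > 33 years: 85 > 33 is true
Combine:
[1.1.1.1] exactly-one(true, false) = true
[1.1.1] NOT true = false
[1.1.2] false OR false = false
[1.1.3.2] false OR false = false
[1.1.3] false OR false = false
[1.1] false OR false OR false = false
[1.2.1.2] exactly-one(false, true) = true
[1.2.1] true OR true = true
[1.2.2.1.1] false AND true = false
[1.2.2.1] NOT false = true
[1.2.2.2.1] false → false (antecedent false ⇒ implication holds) = true
[1.2.2.2] NOT true = false
[1.2.2] exactly-one(true, false) = true
[1.2] true OR true = true
[1] exactly-one(false, true) = true
[2] exactly-one(true, true) = false
[root] true AND false = false
Overall: false → excluded

Excluded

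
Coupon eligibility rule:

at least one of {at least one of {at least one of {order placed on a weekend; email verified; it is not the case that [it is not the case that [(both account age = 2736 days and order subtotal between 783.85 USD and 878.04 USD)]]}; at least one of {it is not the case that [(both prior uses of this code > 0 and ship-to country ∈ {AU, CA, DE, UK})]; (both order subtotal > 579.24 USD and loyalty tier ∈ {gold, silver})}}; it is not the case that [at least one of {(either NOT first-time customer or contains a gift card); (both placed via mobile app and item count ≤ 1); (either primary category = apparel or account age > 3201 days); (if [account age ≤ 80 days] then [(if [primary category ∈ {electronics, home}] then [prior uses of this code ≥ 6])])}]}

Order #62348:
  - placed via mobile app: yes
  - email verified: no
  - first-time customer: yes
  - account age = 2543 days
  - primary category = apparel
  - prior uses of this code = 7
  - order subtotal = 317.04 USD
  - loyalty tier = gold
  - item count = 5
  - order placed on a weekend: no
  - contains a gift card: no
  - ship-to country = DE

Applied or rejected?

Rejected

Atomic conditions:
  order placed on a weekend: no → false
  email verified: no → false
  account age = 2736 days: 2543 == 2736 is false
  order subtotal between 783.85 USD and 878.04 USD: 317.04 in [783.85, 878.04] is false
  prior uses of this code > 0: 7 > 0 is true
  ship-to country ∈ {AU, CA, DE, UK}: DE is in the set → true
  order subtotal > 579.24 USD: 317.04 > 579.24 is false
  loyalty tier ∈ {gold, silver}: gold is in the set → true
  NOT first-time customer: yes → false
  contains a gift card: no → false
  placed via mobile app: yes → true
  item count ≤ 1: 5 ≤ 1 is false
  primary category = apparel: apparel == apparel is true
  account age > 3201 days: 2543 > 3201 is false
  account age ≤ 80 days: 2543 ≤ 80 is false
  primary category ∈ {electronics, home}: apparel is not in the set → false
  prior uses of this code ≥ 6: 7 ≥ 6 is true
Combine:
[1.1.3.1.1] false AND false = false
[1.1.3.1] NOT false = true
[1.1.3] NOT true = false
[1.1] false OR false OR false = false
[1.2.1.1] true AND true = true
[1.2.1] NOT true = false
[1.2.2] false AND true = false
[1.2] false OR false = false
[1] false OR false = false
[2.1.1] false OR false = false
[2.1.2] true AND false = false
[2.1.3] true OR false = true
[2.1.4.2] false → true (antecedent false ⇒ implication holds) = true
[2.1.4] false → true (antecedent false ⇒ implication holds) = true
[2.1] false OR false OR true OR true = true
[2] NOT true = false
[root] false OR false = false
Overall: false → rejected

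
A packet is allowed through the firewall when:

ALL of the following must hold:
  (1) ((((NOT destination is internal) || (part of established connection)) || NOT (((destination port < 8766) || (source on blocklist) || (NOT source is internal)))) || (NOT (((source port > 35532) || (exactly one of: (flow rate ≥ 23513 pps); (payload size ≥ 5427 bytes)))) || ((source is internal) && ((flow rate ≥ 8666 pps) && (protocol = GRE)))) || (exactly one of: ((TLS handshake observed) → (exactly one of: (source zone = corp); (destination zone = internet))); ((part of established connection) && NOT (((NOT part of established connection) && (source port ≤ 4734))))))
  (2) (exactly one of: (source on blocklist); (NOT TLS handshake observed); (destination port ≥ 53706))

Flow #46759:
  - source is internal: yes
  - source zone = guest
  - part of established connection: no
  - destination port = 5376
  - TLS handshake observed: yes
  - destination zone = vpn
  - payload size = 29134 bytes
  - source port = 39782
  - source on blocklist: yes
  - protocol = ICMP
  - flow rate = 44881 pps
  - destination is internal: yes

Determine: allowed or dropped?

Atomic conditions:
  NOT destination is internal: yes → false
  part of established connection: no → false
  destination port < 8766: 5376 < 8766 is true
  source on blocklist: yes → true
  NOT source is internal: yes → false
  source port > 35532: 39782 > 35532 is true
  flow rate ≥ 23513 pps: 44881 ≥ 23513 is true
  payload size ≥ 5427 bytes: 29134 ≥ 5427 is true
  source is internal: yes → true
  flow rate ≥ 8666 pps: 44881 ≥ 8666 is true
  protocol = GRE: ICMP == GRE is false
  TLS handshake observed: yes → true
  source zone = corp: guest == corp is false
  destination zone = internet: vpn == internet is false
  NOT part of established connection: no → true
  source port ≤ 4734: 39782 ≤ 4734 is false
  NOT TLS handshake observed: yes → false
  destination port ≥ 53706: 5376 ≥ 53706 is false
Combine:
[1.1.1] false OR false = false
[1.1.2.1] true OR true OR false = true
[1.1.2] NOT true = false
[1.1] false OR false = false
[1.2.1.1.2] exactly-one(true, true) = false
[1.2.1.1] true OR false = true
[1.2.1] NOT true = false
[1.2.2.2] true AND false = false
[1.2.2] true AND false = false
[1.2] false OR false = false
[1.3.1.2] exactly-one(false, false) = false
[1.3.1] true → false = false
[1.3.2.2.1] true AND false = false
[1.3.2.2] NOT false = true
[1.3.2] false AND true = false
[1.3] exactly-one(false, false) = false
[1] false OR false OR false = false
[2] exactly-one(true, false, false) = true
[root] false AND true = false
Overall: false → dropped

Dropped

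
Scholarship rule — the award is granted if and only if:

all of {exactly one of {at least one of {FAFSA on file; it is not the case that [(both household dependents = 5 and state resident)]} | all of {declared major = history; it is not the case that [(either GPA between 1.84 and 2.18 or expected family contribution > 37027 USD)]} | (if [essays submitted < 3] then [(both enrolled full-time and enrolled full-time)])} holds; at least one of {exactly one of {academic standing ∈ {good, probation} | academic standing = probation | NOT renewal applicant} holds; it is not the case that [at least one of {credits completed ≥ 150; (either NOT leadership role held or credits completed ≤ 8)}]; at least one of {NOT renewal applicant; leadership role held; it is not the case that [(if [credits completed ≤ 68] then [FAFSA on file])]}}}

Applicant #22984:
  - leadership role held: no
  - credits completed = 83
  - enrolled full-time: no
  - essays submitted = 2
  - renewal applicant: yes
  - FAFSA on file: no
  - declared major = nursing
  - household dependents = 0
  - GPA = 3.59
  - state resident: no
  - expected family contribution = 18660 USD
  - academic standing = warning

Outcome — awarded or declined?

Atomic conditions:
  FAFSA on file: no → false
  household dependents = 5: 0 == 5 is false
  state resident: no → false
  declared major = history: nursing == history is false
  GPA between 1.84 and 2.18: 3.59 in [1.84, 2.18] is false
  expected family contribution > 37027 USD: 18660 > 37027 is false
  essays submitted < 3: 2 < 3 is true
  enrolled full-time: no → false
  academic standing ∈ {good, probation}: warning is not in the set → false
  academic standing = probation: warning == probation is false
  NOT renewal applicant: yes → false
  credits completed ≥ 150: 83 ≥ 150 is false
  NOT leadership role held: no → true
  credits completed ≤ 8: 83 ≤ 8 is false
  leadership role held: no → false
  credits completed ≤ 68: 83 ≤ 68 is false
Combine:
[1.1.2.1] false AND false = false
[1.1.2] NOT false = true
[1.1] false OR true = true
[1.2.2.1] false OR false = false
[1.2.2] NOT false = true
[1.2] false AND true = false
[1.3.2] false AND false = false
[1.3] true → false = false
[1] exactly-one(true, false, false) = true
[2.1] exactly-one(false, false, false) = false
[2.2.1.2] true OR false = true
[2.2.1] false OR true = true
[2.2] NOT true = false
[2.3.3.1] false → false (antecedent false ⇒ implication holds) = true
[2.3.3] NOT true = false
[2.3] false OR false OR false = false
[2] false OR false OR false = false
[root] true AND false = false
Overall: false → declined

Declined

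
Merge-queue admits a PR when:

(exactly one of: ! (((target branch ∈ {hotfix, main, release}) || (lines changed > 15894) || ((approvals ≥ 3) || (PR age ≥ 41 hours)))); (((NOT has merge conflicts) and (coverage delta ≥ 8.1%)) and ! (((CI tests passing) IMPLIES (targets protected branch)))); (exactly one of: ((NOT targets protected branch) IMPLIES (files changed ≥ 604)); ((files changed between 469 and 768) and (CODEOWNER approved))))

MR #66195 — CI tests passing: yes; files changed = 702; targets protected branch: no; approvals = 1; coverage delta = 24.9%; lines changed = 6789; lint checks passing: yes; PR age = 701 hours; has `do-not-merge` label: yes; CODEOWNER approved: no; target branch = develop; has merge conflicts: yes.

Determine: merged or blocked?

Atomic conditions:
  target branch ∈ {hotfix, main, release}: develop is not in the set → false
  lines changed > 15894: 6789 > 15894 is false
  approvals ≥ 3: 1 ≥ 3 is false
  PR age ≥ 41 hours: 701 ≥ 41 is true
  NOT has merge conflicts: yes → false
  coverage delta ≥ 8.1%: 24.9 ≥ 8.1 is true
  CI tests passing: yes → true
  targets protected branch: no → false
  NOT targets protected branch: no → true
  files changed ≥ 604: 702 ≥ 604 is true
  files changed between 469 and 768: 702 in [469, 768] is true
  CODEOWNER approved: no → false
Combine:
[1.1.3] false OR true = true
[1.1] false OR false OR true = true
[1] NOT true = false
[2.1] false AND true = false
[2.2.1] true → false = false
[2.2] NOT false = true
[2] false AND true = false
[3.1] true → true = true
[3.2] true AND false = false
[3] exactly-one(true, false) = true
[root] exactly-one(false, false, true) = true
Overall: true → merged

Merged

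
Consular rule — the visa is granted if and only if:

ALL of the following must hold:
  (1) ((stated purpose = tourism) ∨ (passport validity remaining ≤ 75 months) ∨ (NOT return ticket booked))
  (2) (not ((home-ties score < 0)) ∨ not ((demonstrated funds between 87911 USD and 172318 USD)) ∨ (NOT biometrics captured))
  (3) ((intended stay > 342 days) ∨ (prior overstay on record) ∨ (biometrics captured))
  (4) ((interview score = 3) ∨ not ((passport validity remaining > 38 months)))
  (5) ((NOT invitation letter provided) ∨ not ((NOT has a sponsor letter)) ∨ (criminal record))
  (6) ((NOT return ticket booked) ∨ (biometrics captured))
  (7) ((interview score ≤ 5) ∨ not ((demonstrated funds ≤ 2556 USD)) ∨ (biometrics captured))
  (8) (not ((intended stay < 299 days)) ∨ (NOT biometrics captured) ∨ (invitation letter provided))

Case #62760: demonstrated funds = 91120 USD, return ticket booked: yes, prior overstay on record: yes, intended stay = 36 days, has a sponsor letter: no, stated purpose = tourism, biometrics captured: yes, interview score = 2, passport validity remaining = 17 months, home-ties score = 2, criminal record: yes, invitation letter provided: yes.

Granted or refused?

Granted

Atomic conditions:
  stated purpose = tourism: tourism == tourism is true
  passport validity remaining ≤ 75 months: 17 ≤ 75 is true
  NOT return ticket booked: yes → false
  home-ties score < 0: 2 < 0 is false
  demonstrated funds between 87911 USD and 172318 USD: 91120 in [87911, 172318] is true
  NOT biometrics captured: yes → false
  intended stay > 342 days: 36 > 342 is false
  prior overstay on record: yes → true
  biometrics captured: yes → true
  interview score = 3: 2 == 3 is false
  passport validity remaining > 38 months: 17 > 38 is false
  NOT invitation letter provided: yes → false
  NOT has a sponsor letter: no → true
  criminal record: yes → true
  interview score ≤ 5: 2 ≤ 5 is true
  demonstrated funds ≤ 2556 USD: 91120 ≤ 2556 is false
  intended stay < 299 days: 36 < 299 is true
  invitation letter provided: yes → true
Combine:
[1] true OR true OR false = true
[2.1] NOT false = true
[2.2] NOT true = false
[2] true OR false OR false = true
[3] false OR true OR true = true
[4.2] NOT false = true
[4] false OR true = true
[5.2] NOT true = false
[5] false OR false OR true = true
[6] false OR true = true
[7.2] NOT false = true
[7] true OR true OR true = true
[8.1] NOT true = false
[8] false OR false OR true = true
[root] true AND true AND true AND true AND true AND true AND true AND true = true
Overall: true → granted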